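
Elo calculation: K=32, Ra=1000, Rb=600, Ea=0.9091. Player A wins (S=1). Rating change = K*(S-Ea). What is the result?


Elo update: delta = K * (S - Ea), where S = 1 (wins)
S - Ea = 1 - 0.9091 = 0.0909
Rating change = 32 * 0.0909
= 2.91

2.91 rating points


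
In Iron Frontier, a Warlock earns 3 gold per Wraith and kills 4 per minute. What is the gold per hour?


Gold per minute = 3 * 4 = 12
Gold per hour = 12 * 60 = 720

720 gold/hour


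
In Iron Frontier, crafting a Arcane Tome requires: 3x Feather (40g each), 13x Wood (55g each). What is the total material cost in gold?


Cost breakdown:
  Feather: 3 * 40 = 120
  Wood: 13 * 55 = 715
Total = 120 + 715 = 835

835 gold


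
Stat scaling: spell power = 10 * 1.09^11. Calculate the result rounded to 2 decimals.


value = base * growth^level
= 10 * 1.09^11
= 10 * 2.580426
= 25.80

25.80 spell power


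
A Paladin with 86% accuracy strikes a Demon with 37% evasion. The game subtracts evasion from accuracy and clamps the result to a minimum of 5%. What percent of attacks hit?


accuracy - evasion = 86 - 37 = 49
Apply floor: max(49, 5) = 49
Hit chance = 49%

49%


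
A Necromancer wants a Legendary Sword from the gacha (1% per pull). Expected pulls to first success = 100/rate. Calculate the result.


Expected pulls for a geometric distribution = 1/p = 100 / rate%
= 100 / 1
= 100.0

100.0 pulls


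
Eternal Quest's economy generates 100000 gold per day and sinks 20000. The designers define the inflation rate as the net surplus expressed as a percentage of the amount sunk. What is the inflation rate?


Net gold = 100000 - 20000 = 80000
Inflation rate = net / sunk * 100 = 80000 / 20000 * 100
= 4.0 * 100
= 400.00%

400.00%


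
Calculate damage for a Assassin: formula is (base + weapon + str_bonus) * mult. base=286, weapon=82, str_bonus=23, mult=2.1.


Sum base + weapon + str = 286 + 82 + 23 = 391
Multiply by 2.1:
391 * 2.1 = 821.1

821.1 damage


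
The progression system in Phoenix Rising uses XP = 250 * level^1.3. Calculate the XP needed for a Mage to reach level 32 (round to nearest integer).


XP = 250 * level^1.3
Substitute level = 32:
XP = 250 * 32^1.3
= 250 * 90.5097
= 22627

22627 XP


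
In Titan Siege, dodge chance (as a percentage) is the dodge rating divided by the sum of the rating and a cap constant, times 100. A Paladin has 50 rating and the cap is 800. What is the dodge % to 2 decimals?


dodge% = 50 / (50 + 800) * 100
= 50 / 850 * 100
= 0.058824 * 100
= 5.88%

5.88%


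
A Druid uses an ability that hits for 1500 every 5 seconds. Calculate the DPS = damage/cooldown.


DPS = damage / cooldown
= 1500 / 5
= 300.00

300.00 DPS


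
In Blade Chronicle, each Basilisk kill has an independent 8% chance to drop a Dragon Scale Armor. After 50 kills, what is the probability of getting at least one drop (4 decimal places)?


P(at least one) = 1 - P(none) = 1 - (1-p)^n
p = 8/100 = 0.08
1 - p = 0.92
(1 - p)^50 = 0.92^50 = 0.015466
P(at least one) = 1 - 0.015466 = 0.9845

0.9845


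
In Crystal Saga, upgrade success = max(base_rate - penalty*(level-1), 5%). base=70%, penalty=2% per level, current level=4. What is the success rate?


raw_rate = 70 - 2 * (4 - 1)
= 70 - 2 * 3
= 70 - 6
= 64
Apply floor: max(64, 5) = 64%

64%


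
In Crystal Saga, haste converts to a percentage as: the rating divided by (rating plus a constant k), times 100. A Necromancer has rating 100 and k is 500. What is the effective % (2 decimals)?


effective% = rating / (rating + k) * 100
= 100 / (100 + 500) * 100
= 100 / 600 * 100
= 0.166667 * 100
= 16.67%

16.67%


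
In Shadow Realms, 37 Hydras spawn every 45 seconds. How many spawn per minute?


Spawns per minute = count * (60 / interval)
= 37 * (60 / 45)
= 37 * 1.3333
= 49.33

49.33 per minute


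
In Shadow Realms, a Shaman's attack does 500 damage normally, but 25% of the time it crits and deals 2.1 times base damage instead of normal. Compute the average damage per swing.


E[dmg] = base * (1 + crit_chance * (crit_mult - 1))
cc as decimal = 25/100 = 0.25
cm - 1 = 2.1 - 1 = 1.1
Bonus factor = 0.25 * 1.1 = 0.275
Total multiplier = 1 + 0.275 = 1.275
Expected damage = 500 * 1.275 = 637.50

637.50 damage


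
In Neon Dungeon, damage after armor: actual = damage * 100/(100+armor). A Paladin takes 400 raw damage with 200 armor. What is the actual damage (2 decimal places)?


actual = 400 * 100 / (100 + 200)
= 400 * 100 / 300
= 40000 / 300
= 133.33

133.33 damage


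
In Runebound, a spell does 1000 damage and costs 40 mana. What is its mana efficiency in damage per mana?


Efficiency = damage / mana
= 1000 / 40
= 25.00

25.00 dmg/mana


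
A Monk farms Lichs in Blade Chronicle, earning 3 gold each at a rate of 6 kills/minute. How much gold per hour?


Gold per minute = 3 * 6 = 18
Gold per hour = 18 * 60 = 1080

1080 gold/hour


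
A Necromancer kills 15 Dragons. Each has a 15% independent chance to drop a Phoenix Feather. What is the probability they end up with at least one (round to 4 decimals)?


P(at least one) = 1 - P(none) = 1 - (1-p)^n
p = 15/100 = 0.15
1 - p = 0.85
(1 - p)^15 = 0.85^15 = 0.087354
P(at least one) = 1 - 0.087354 = 0.9126

0.9126


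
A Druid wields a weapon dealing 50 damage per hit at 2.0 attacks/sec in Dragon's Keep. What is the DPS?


DPS = damage * attack_speed
= 50 * 2.0
= 100.0

100.0 DPS


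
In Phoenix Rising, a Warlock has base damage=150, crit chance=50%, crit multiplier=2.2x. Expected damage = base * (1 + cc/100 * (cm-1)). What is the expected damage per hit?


E[dmg] = base * (1 + crit_chance * (crit_mult - 1))
cc as decimal = 50/100 = 0.5
cm - 1 = 2.2 - 1 = 1.2
Bonus factor = 0.5 * 1.2 = 0.6
Total multiplier = 1 + 0.6 = 1.6
Expected damage = 150 * 1.6 = 240.00

240.00 damage


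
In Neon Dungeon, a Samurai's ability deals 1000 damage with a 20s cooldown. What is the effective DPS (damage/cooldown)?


DPS = damage / cooldown
= 1000 / 20
= 50.00

50.00 DPS


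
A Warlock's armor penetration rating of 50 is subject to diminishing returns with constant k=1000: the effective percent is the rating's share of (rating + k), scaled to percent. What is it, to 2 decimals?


effective% = rating / (rating + k) * 100
= 50 / (50 + 1000) * 100
= 50 / 1050 * 100
= 0.047619 * 100
= 4.76%

4.76%


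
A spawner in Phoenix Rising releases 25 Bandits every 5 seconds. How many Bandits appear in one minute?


Spawns per minute = count * (60 / interval)
= 25 * (60 / 5)
= 25 * 12.0
= 300.0

300.0 per minute


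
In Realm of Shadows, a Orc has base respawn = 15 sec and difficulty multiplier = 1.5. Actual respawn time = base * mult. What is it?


Respawn time = base * multiplier
= 15 * 1.5
= 22.5 seconds

22.5 seconds


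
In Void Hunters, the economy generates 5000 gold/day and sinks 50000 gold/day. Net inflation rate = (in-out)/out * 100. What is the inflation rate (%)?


Net gold = 5000 - 50000 = -45000
Inflation rate = net / sunk * 100 = -45000 / 50000 * 100
= -0.9 * 100
= -90.00%

-90.00%


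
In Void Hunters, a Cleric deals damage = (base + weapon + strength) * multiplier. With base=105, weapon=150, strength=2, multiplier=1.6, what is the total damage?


Sum base + weapon + str = 105 + 150 + 2 = 257
Multiply by 1.6:
257 * 1.6 = 411.2

411.2 damage


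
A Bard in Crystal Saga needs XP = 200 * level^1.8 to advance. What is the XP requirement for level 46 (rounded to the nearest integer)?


XP = 200 * level^1.8
Substitute level = 46:
XP = 200 * 46^1.8
= 200 * 983.9298
= 196786

196786 XP


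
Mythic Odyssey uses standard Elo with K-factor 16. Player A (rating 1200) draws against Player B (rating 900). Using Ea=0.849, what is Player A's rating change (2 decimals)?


Elo update: delta = K * (S - Ea), where S = 0.5 (draws)
S - Ea = 0.5 - 0.849 = -0.349
Rating change = 16 * -0.349
= -5.58

-5.58 rating points


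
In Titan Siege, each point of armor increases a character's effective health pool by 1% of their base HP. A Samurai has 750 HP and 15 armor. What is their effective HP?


EHP = 750 * (1 + 15/100)
= 750 * (1 + 0.15)
= 750 * 1.15
= 862.5

862.5 EHP


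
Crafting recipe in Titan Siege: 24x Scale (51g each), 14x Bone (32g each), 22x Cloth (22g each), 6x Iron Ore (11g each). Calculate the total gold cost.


Cost breakdown:
  Scale: 24 * 51 = 1224
  Bone: 14 * 32 = 448
  Cloth: 22 * 22 = 484
  Iron Ore: 6 * 11 = 66
Total = 1224 + 448 + 484 + 66 = 2222

2222 gold


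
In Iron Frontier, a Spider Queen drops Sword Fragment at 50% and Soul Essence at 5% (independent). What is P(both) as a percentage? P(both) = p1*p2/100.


For independent events, P(both) = P(A) * P(B)
= 50% * 5%
= 250 / 100 %
= 2.5%

2.5%


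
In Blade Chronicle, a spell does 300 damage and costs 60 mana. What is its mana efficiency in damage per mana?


Efficiency = damage / mana
= 300 / 60
= 5.00

5.00 dmg/mana


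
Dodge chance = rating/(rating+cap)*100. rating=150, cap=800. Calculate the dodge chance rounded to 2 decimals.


dodge% = 150 / (150 + 800) * 100
= 150 / 950 * 100
= 0.157895 * 100
= 15.79%

15.79%


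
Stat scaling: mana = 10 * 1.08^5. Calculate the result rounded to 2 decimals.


value = base * growth^level
= 10 * 1.08^5
= 10 * 1.469328
= 14.69

14.69 mana


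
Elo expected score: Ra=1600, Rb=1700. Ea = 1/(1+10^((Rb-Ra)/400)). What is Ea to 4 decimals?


Elo expected score: Ea = 1/(1 + 10^((Rb-Ra)/400))
Rb - Ra = 1700 - 1600 = 100
(Rb-Ra)/400 = 100/400 = 0.25
10^0.25 = 1.778279
Ea = 1/(1 + 1.778279) = 1/2.778279 = 0.3599

0.3599


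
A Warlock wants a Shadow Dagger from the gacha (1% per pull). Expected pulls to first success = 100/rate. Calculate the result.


Expected pulls for a geometric distribution = 1/p = 100 / rate%
= 100 / 1
= 100.0

100.0 pulls


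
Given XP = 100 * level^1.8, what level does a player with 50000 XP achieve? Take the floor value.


XP = 100 * level^1.8, so level = (XP / 100)^(1/1.8)
= (50000 / 100)^(1/1.8)
= 500.0^0.5556
= 31.5811
Floor: level = 31

level 31


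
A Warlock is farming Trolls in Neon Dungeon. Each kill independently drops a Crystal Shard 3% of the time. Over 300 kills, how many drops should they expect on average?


Expected drops = kills * (drop_rate / 100)
= 300 * (3 / 100)
= 300 * 0.03
= 9.0

9.0 drops


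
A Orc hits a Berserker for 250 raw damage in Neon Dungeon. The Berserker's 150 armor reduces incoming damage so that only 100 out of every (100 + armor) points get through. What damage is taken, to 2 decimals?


actual = 250 * 100 / (100 + 150)
= 250 * 100 / 250
= 25000 / 250
= 100.00

100.00 damage


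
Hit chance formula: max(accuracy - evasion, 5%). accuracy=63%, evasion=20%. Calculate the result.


accuracy - evasion = 63 - 20 = 43
Apply floor: max(43, 5) = 43
Hit chance = 43%

43%


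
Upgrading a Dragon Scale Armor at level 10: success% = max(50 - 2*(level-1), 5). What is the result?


raw_rate = 50 - 2 * (10 - 1)
= 50 - 2 * 9
= 50 - 18
= 32
Apply floor: max(32, 5) = 32%

32%


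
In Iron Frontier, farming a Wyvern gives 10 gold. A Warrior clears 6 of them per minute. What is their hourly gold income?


Gold per minute = 10 * 6 = 60
Gold per hour = 60 * 60 = 3600

3600 gold/hour


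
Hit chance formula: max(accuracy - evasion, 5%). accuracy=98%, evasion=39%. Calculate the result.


accuracy - evasion = 98 - 39 = 59
Apply floor: max(59, 5) = 59
Hit chance = 59%

59%


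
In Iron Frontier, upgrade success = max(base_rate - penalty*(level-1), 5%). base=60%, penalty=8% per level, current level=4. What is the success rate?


raw_rate = 60 - 8 * (4 - 1)
= 60 - 8 * 3
= 60 - 24
= 36
Apply floor: max(36, 5) = 36%

36%


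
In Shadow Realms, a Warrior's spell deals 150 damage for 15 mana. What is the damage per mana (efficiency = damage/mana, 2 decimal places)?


Efficiency = damage / mana
= 150 / 15
= 10.00

10.00 dmg/mana


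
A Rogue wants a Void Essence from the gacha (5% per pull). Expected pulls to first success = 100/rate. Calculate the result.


Expected pulls for a geometric distribution = 1/p = 100 / rate%
= 100 / 5
= 20.0

20.0 pulls


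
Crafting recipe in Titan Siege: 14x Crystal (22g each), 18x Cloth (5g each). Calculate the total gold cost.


Cost breakdown:
  Crystal: 14 * 22 = 308
  Cloth: 18 * 5 = 90
Total = 308 + 90 = 398

398 gold


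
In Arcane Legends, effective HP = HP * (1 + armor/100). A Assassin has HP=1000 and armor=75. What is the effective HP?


EHP = 1000 * (1 + 75/100)
= 1000 * (1 + 0.75)
= 1000 * 1.75
= 1750.0

1750.0 EHP


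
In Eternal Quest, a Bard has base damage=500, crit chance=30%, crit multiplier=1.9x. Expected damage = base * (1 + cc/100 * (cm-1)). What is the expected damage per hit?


E[dmg] = base * (1 + crit_chance * (crit_mult - 1))
cc as decimal = 30/100 = 0.3
cm - 1 = 1.9 - 1 = 0.9
Bonus factor = 0.3 * 0.9 = 0.27
Total multiplier = 1 + 0.27 = 1.27
Expected damage = 500 * 1.27 = 635.00

635.00 damage


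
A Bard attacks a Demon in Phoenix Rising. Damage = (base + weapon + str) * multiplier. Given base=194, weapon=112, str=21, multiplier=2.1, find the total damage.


Sum base + weapon + str = 194 + 112 + 21 = 327
Multiply by 2.1:
327 * 2.1 = 686.7

686.7 damage


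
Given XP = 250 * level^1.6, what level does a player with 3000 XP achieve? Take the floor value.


XP = 250 * level^1.6, so level = (XP / 250)^(1/1.6)
= (3000 / 250)^(1/1.6)
= 12.0^0.625
= 4.7259
Floor: level = 4

level 4


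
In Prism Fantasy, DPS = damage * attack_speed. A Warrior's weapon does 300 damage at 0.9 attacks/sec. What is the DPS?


DPS = damage * attack_speed
= 300 * 0.9
= 270.0

270.0 DPS


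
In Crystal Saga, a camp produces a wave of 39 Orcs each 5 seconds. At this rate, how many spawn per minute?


Spawns per minute = count * (60 / interval)
= 39 * (60 / 5)
= 39 * 12.0
= 468.0

468.0 per minute


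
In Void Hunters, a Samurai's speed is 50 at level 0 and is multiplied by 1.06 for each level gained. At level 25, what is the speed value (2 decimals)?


value = base * growth^level
= 50 * 1.06^25
= 50 * 4.291871
= 214.59

214.59 speed


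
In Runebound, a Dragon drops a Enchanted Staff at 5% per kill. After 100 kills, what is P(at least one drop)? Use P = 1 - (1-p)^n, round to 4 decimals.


P(at least one) = 1 - P(none) = 1 - (1-p)^n
p = 5/100 = 0.05
1 - p = 0.95
(1 - p)^100 = 0.95^100 = 0.005921
P(at least one) = 1 - 0.005921 = 0.9941

0.9941


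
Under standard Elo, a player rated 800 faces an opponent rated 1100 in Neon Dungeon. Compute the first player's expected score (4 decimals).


Elo expected score: Ea = 1/(1 + 10^((Rb-Ra)/400))
Rb - Ra = 1100 - 800 = 300
(Rb-Ra)/400 = 300/400 = 0.75
10^0.75 = 5.623413
Ea = 1/(1 + 5.623413) = 1/6.623413 = 0.1510

0.1510


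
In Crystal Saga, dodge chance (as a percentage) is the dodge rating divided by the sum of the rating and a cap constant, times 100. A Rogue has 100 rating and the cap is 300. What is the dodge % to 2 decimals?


dodge% = 100 / (100 + 300) * 100
= 100 / 400 * 100
= 0.25 * 100
= 25.00%

25.00%


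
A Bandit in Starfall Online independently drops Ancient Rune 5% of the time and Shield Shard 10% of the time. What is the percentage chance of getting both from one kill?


For independent events, P(both) = P(A) * P(B)
= 5% * 10%
= 50 / 100 %
= 0.5%

0.5%


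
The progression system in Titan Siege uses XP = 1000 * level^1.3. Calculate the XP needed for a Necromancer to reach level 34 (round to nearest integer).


XP = 1000 * level^1.3
Substitute level = 34:
XP = 1000 * 34^1.3
= 1000 * 97.9315
= 97932

97932 XP


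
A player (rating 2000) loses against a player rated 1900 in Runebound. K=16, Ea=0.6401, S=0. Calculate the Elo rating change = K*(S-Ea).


Elo update: delta = K * (S - Ea), where S = 0 (loses)
S - Ea = 0 - 0.6401 = -0.6401
Rating change = 16 * -0.6401
= -10.24

-10.24 rating points


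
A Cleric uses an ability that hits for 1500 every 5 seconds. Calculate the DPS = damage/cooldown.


DPS = damage / cooldown
= 1500 / 5
= 300.00

300.00 DPS


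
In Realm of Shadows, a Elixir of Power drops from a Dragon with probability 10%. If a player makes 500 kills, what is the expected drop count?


Expected drops = kills * (drop_rate / 100)
= 500 * (10 / 100)
= 500 * 0.1
= 50.0

50.0 drops


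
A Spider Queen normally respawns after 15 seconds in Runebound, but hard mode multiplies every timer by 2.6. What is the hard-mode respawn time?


Respawn time = base * multiplier
= 15 * 2.6
= 39.0 seconds

39.0 seconds


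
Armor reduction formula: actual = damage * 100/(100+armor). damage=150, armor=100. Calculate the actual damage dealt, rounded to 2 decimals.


actual = 150 * 100 / (100 + 100)
= 150 * 100 / 200
= 15000 / 200
= 75.00

75.00 damage


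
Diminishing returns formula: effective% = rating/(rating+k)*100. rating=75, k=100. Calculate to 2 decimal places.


effective% = rating / (rating + k) * 100
= 75 / (75 + 100) * 100
= 75 / 175 * 100
= 0.428571 * 100
= 42.86%

42.86%


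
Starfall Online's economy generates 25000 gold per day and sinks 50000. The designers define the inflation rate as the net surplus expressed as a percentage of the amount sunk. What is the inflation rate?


Net gold = 25000 - 50000 = -25000
Inflation rate = net / sunk * 100 = -25000 / 50000 * 100
= -0.5 * 100
= -50.00%

-50.00%


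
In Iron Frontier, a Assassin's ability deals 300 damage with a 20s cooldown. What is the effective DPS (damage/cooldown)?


DPS = damage / cooldown
= 300 / 20
= 15.00

15.00 DPS


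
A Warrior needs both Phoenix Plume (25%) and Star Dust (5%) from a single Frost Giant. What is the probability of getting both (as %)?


For independent events, P(both) = P(A) * P(B)
= 25% * 5%
= 125 / 100 %
= 1.25%

1.25%


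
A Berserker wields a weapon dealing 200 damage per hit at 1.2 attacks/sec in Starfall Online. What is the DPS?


DPS = damage * attack_speed
= 200 * 1.2
= 240.0

240.0 DPS


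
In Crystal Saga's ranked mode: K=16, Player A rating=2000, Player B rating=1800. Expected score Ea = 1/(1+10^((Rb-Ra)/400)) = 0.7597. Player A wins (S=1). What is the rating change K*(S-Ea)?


Elo update: delta = K * (S - Ea), where S = 1 (wins)
S - Ea = 1 - 0.7597 = 0.2403
Rating change = 16 * 0.2403
= 3.84

3.84 rating points


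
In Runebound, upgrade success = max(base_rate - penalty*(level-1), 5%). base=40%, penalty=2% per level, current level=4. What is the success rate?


raw_rate = 40 - 2 * (4 - 1)
= 40 - 2 * 3
= 40 - 6
= 34
Apply floor: max(34, 5) = 34%

34%


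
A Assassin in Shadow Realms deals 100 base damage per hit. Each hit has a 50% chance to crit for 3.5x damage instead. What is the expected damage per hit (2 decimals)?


E[dmg] = base * (1 + crit_chance * (crit_mult - 1))
cc as decimal = 50/100 = 0.5
cm - 1 = 3.5 - 1 = 2.5
Bonus factor = 0.5 * 2.5 = 1.25
Total multiplier = 1 + 1.25 = 2.25
Expected damage = 100 * 2.25 = 225.00

225.00 damage


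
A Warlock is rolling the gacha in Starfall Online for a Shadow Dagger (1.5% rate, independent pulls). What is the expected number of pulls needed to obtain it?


Expected pulls for a geometric distribution = 1/p = 100 / rate%
= 100 / 1.5
= 66.67

66.67 pulls


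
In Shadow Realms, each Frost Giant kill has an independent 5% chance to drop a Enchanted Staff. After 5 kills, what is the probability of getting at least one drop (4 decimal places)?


P(at least one) = 1 - P(none) = 1 - (1-p)^n
p = 5/100 = 0.05
1 - p = 0.95
(1 - p)^5 = 0.95^5 = 0.773781
P(at least one) = 1 - 0.773781 = 0.2262

0.2262


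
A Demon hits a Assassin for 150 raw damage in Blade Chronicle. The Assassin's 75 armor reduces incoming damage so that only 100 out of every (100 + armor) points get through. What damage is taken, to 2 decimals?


actual = 150 * 100 / (100 + 75)
= 150 * 100 / 175
= 15000 / 175
= 85.71

85.71 damage


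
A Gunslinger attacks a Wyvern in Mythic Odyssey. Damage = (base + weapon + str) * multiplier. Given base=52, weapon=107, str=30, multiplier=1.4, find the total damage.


Sum base + weapon + str = 52 + 107 + 30 = 189
Multiply by 1.4:
189 * 1.4 = 264.6

264.6 damage


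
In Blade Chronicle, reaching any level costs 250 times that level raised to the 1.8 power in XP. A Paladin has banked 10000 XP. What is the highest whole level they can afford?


XP = 250 * level^1.8, so level = (XP / 250)^(1/1.8)
= (10000 / 250)^(1/1.8)
= 40.0^0.5556
= 7.7631
Floor: level = 7

level 7


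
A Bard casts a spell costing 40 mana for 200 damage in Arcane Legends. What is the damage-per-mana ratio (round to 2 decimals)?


Efficiency = damage / mana
= 200 / 40
= 5.00

5.00 dmg/mana


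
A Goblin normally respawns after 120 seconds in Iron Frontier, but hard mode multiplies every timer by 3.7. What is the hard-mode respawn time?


Respawn time = base * multiplier
= 120 * 3.7
= 444.0 seconds

444.0 seconds


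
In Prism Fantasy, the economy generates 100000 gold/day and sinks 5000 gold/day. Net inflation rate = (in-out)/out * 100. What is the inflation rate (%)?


Net gold = 100000 - 5000 = 95000
Inflation rate = net / sunk * 100 = 95000 / 5000 * 100
= 19.0 * 100
= 1900.00%

1900.00%


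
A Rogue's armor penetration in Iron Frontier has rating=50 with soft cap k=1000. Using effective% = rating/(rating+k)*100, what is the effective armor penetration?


effective% = rating / (rating + k) * 100
= 50 / (50 + 1000) * 100
= 50 / 1050 * 100
= 0.047619 * 100
= 4.76%

4.76%


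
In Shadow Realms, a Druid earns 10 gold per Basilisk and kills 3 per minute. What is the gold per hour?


Gold per minute = 10 * 3 = 30
Gold per hour = 30 * 60 = 1800

1800 gold/hour


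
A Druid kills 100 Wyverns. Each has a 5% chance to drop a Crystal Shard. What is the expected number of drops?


Expected drops = kills * (drop_rate / 100)
= 100 * (5 / 100)
= 100 * 0.05
= 5.0

5.0 drops


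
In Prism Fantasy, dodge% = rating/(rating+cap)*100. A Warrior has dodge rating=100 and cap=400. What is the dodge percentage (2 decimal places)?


dodge% = 100 / (100 + 400) * 100
= 100 / 500 * 100
= 0.2 * 100
= 20.00%

20.00%


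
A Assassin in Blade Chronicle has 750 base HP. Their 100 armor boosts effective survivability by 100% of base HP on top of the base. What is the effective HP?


EHP = 750 * (1 + 100/100)
= 750 * (1 + 1.0)
= 750 * 2.0
= 1500.0

1500.0 EHP


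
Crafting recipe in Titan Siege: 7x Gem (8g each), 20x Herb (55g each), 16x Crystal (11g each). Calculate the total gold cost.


Cost breakdown:
  Gem: 7 * 8 = 56
  Herb: 20 * 55 = 1100
  Crystal: 16 * 11 = 176
Total = 56 + 1100 + 176 = 1332

1332 gold


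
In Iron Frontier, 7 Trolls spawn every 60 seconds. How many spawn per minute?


Spawns per minute = count * (60 / interval)
= 7 * (60 / 60)
= 7 * 1.0
= 7.0

7.0 per minute


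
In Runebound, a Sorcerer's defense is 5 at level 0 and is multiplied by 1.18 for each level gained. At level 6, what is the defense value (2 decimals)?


value = base * growth^level
= 5 * 1.18^6
= 5 * 2.699554
= 13.50

13.50 defense


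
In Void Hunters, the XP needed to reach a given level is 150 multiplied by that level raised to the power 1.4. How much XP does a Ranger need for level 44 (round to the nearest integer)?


XP = 150 * level^1.4
Substitute level = 44:
XP = 150 * 44^1.4
= 150 * 199.9096
= 29986

29986 XP


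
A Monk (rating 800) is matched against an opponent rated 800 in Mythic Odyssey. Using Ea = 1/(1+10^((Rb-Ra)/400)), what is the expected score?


Elo expected score: Ea = 1/(1 + 10^((Rb-Ra)/400))
Rb - Ra = 800 - 800 = 0
(Rb-Ra)/400 = 0/400 = 0.0
10^0.0 = 1.0
Ea = 1/(1 + 1.0) = 1/2.0 = 0.5000

0.5000


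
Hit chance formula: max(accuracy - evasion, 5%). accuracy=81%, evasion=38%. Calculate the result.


accuracy - evasion = 81 - 38 = 43
Apply floor: max(43, 5) = 43
Hit chance = 43%

43%


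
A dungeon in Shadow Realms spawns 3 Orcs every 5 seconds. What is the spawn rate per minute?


Spawns per minute = count * (60 / interval)
= 3 * (60 / 5)
= 3 * 12.0
= 36.0

36.0 per minute


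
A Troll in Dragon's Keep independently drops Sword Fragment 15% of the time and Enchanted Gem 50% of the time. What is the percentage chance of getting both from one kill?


For independent events, P(both) = P(A) * P(B)
= 15% * 50%
= 750 / 100 %
= 7.5%

7.5%


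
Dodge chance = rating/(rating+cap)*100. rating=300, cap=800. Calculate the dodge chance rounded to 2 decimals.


dodge% = 300 / (300 + 800) * 100
= 300 / 1100 * 100
= 0.272727 * 100
= 27.27%

27.27%


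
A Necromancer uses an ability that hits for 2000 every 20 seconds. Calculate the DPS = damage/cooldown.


DPS = damage / cooldown
= 2000 / 20
= 100.00

100.00 DPS


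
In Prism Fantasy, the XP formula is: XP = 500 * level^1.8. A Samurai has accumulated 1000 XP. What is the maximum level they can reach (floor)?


XP = 500 * level^1.8, so level = (XP / 500)^(1/1.8)
= (1000 / 500)^(1/1.8)
= 2.0^0.5556
= 1.4697
Floor: level = 1

level 1


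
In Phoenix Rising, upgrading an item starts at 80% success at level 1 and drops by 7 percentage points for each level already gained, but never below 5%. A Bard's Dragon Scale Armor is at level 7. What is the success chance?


raw_rate = 80 - 7 * (7 - 1)
= 80 - 7 * 6
= 80 - 42
= 38
Apply floor: max(38, 5) = 38%

38%


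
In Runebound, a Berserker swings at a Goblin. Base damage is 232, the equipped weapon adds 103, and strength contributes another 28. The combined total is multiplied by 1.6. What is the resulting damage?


Sum base + weapon + str = 232 + 103 + 28 = 363
Multiply by 1.6:
363 * 1.6 = 580.8

580.8 damage


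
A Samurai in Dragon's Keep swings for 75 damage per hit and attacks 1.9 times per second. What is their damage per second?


DPS = damage * attack_speed
= 75 * 1.9
= 142.5

142.5 DPS


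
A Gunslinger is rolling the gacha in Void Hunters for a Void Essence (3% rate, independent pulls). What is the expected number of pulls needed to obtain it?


Expected pulls for a geometric distribution = 1/p = 100 / rate%
= 100 / 3
= 33.33

33.33 pulls


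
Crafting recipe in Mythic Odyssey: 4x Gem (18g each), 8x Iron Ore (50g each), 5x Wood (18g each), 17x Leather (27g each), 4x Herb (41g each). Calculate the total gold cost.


Cost breakdown:
  Gem: 4 * 18 = 72
  Iron Ore: 8 * 50 = 400
  Wood: 5 * 18 = 90
  Leather: 17 * 27 = 459
  Herb: 4 * 41 = 164
Total = 72 + 400 + 90 + 459 + 164 = 1185

1185 gold


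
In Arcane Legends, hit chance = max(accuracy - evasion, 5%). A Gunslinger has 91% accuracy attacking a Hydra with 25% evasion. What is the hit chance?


accuracy - evasion = 91 - 25 = 66
Apply floor: max(66, 5) = 66
Hit chance = 66%

66%


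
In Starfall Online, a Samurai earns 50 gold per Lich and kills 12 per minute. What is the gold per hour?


Gold per minute = 50 * 12 = 600
Gold per hour = 600 * 60 = 36000

36000 gold/hour


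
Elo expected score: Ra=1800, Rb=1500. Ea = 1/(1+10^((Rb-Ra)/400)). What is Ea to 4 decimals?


Elo expected score: Ea = 1/(1 + 10^((Rb-Ra)/400))
Rb - Ra = 1500 - 1800 = -300
(Rb-Ra)/400 = -300/400 = -0.75
10^-0.75 = 0.177828
Ea = 1/(1 + 0.177828) = 1/1.177828 = 0.8490

0.8490


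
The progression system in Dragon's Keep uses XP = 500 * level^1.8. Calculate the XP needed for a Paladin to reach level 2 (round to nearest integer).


XP = 500 * level^1.8
Substitute level = 2:
XP = 500 * 2^1.8
= 500 * 3.4822
= 1741

1741 XP


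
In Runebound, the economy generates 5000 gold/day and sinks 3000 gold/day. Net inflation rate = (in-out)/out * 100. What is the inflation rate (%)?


Net gold = 5000 - 3000 = 2000
Inflation rate = net / sunk * 100 = 2000 / 3000 * 100
= 0.666667 * 100
= 66.67%

66.67%


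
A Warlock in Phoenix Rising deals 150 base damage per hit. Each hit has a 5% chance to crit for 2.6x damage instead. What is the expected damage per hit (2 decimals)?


E[dmg] = base * (1 + crit_chance * (crit_mult - 1))
cc as decimal = 5/100 = 0.05
cm - 1 = 2.6 - 1 = 1.6
Bonus factor = 0.05 * 1.6 = 0.08
Total multiplier = 1 + 0.08 = 1.08
Expected damage = 150 * 1.08 = 162.00

162.00 damage


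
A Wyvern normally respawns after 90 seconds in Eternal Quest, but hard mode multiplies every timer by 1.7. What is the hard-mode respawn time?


Respawn time = base * multiplier
= 90 * 1.7
= 153.0 seconds

153.0 seconds


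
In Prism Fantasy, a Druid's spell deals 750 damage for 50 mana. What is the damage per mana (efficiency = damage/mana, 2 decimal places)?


Efficiency = damage / mana
= 750 / 50
= 15.00

15.00 dmg/mana


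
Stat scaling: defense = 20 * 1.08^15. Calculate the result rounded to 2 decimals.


value = base * growth^level
= 20 * 1.08^15
= 20 * 3.172169
= 63.44

63.44 defense


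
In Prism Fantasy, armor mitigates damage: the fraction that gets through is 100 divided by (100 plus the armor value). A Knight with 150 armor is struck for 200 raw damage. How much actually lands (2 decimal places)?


actual = 200 * 100 / (100 + 150)
= 200 * 100 / 250
= 20000 / 250
= 80.00

80.00 damage


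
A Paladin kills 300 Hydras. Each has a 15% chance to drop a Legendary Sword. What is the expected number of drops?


Expected drops = kills * (drop_rate / 100)
= 300 * (15 / 100)
= 300 * 0.15
= 45.0

45.0 drops


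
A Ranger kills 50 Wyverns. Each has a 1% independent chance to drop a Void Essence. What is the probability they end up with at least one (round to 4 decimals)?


P(at least one) = 1 - P(none) = 1 - (1-p)^n
p = 1/100 = 0.01
1 - p = 0.99
(1 - p)^50 = 0.99^50 = 0.605006
P(at least one) = 1 - 0.605006 = 0.3950

0.3950


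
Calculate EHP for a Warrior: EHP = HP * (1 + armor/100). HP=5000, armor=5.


EHP = 5000 * (1 + 5/100)
= 5000 * (1 + 0.05)
= 5000 * 1.05
= 5250.0

5250.0 EHP


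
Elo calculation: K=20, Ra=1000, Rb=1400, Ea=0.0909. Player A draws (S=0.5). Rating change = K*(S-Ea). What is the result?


Elo update: delta = K * (S - Ea), where S = 0.5 (draws)
S - Ea = 0.5 - 0.0909 = 0.4091
Rating change = 20 * 0.4091
= 8.18

8.18 rating points


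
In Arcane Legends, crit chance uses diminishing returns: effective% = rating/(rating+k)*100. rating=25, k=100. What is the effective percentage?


effective% = rating / (rating + k) * 100
= 25 / (25 + 100) * 100
= 25 / 125 * 100
= 0.2 * 100
= 20.00%

20.00%


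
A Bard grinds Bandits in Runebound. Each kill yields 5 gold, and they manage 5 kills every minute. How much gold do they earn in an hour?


Gold per minute = 5 * 5 = 25
Gold per hour = 25 * 60 = 1500

1500 gold/hour


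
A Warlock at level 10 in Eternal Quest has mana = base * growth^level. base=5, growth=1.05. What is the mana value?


value = base * growth^level
= 5 * 1.05^10
= 5 * 1.628895
= 8.14

8.14 mana


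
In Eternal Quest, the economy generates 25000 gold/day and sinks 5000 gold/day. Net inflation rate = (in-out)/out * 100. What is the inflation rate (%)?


Net gold = 25000 - 5000 = 20000
Inflation rate = net / sunk * 100 = 20000 / 5000 * 100
= 4.0 * 100
= 400.00%

400.00%


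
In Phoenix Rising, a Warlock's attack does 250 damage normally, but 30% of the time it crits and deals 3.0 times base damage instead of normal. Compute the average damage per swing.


E[dmg] = base * (1 + crit_chance * (crit_mult - 1))
cc as decimal = 30/100 = 0.3
cm - 1 = 3.0 - 1 = 2.0
Bonus factor = 0.3 * 2.0 = 0.6
Total multiplier = 1 + 0.6 = 1.6
Expected damage = 250 * 1.6 = 400.00

400.00 damage


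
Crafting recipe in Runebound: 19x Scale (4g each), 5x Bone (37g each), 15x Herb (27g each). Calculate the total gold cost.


Cost breakdown:
  Scale: 19 * 4 = 76
  Bone: 5 * 37 = 185
  Herb: 15 * 27 = 405
Total = 76 + 185 + 405 = 666

666 gold


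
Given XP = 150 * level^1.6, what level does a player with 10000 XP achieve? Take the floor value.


XP = 150 * level^1.6, so level = (XP / 150)^(1/1.6)
= (10000 / 150)^(1/1.6)
= 66.6667^0.625
= 13.802
Floor: level = 13

level 13


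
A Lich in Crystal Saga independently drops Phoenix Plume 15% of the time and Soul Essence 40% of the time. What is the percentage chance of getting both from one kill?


For independent events, P(both) = P(A) * P(B)
= 15% * 40%
= 600 / 100 %
= 6.0%

6.0%


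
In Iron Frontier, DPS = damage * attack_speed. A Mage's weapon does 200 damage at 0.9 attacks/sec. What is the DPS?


DPS = damage * attack_speed
= 200 * 0.9
= 180.0

180.0 DPS


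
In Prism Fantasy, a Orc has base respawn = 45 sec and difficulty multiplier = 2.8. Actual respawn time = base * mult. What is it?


Respawn time = base * multiplier
= 45 * 2.8
= 126.0 seconds

126.0 seconds


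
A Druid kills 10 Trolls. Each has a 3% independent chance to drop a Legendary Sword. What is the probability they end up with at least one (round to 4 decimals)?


P(at least one) = 1 - P(none) = 1 - (1-p)^n
p = 3/100 = 0.03
1 - p = 0.97
(1 - p)^10 = 0.97^10 = 0.737424
P(at least one) = 1 - 0.737424 = 0.2626

0.2626


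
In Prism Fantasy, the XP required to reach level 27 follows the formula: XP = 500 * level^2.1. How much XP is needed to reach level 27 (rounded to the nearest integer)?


XP = 500 * level^2.1
Substitute level = 27:
XP = 500 * 27^2.1
= 500 * 1013.5937
= 506797

506797 XP


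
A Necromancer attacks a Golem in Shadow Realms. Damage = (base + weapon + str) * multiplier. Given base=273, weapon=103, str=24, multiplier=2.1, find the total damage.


Sum base + weapon + str = 273 + 103 + 24 = 400
Multiply by 2.1:
400 * 2.1 = 840.0

840.0 damage


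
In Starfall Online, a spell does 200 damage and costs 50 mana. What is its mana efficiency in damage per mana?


Efficiency = damage / mana
= 200 / 50
= 4.00

4.00 dmg/mana


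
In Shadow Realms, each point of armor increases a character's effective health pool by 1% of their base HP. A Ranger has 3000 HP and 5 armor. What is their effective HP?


EHP = 3000 * (1 + 5/100)
= 3000 * (1 + 0.05)
= 3000 * 1.05
= 3150.0

3150.0 EHP


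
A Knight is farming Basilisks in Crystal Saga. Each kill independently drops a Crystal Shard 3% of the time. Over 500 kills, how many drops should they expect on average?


Expected drops = kills * (drop_rate / 100)
= 500 * (3 / 100)
= 500 * 0.03
= 15.0

15.0 drops


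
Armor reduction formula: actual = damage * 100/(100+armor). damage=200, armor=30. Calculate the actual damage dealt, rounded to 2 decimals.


actual = 200 * 100 / (100 + 30)
= 200 * 100 / 130
= 20000 / 130
= 153.85

153.85 damage


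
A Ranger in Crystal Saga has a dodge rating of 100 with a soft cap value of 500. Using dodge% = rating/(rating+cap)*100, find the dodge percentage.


dodge% = 100 / (100 + 500) * 100
= 100 / 600 * 100
= 0.166667 * 100
= 16.67%

16.67%


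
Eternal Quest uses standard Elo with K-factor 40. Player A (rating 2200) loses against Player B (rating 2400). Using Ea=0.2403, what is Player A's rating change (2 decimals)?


Elo update: delta = K * (S - Ea), where S = 0 (loses)
S - Ea = 0 - 0.2403 = -0.2403
Rating change = 40 * -0.2403
= -9.61

-9.61 rating points


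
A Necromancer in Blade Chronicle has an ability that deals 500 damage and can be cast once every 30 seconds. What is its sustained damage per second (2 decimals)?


DPS = damage / cooldown
= 500 / 30
= 16.67

16.67 DPS


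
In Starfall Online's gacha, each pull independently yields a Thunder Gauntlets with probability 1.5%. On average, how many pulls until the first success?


Expected pulls for a geometric distribution = 1/p = 100 / rate%
= 100 / 1.5
= 66.67

66.67 pulls


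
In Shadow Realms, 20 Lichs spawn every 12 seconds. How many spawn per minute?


Spawns per minute = count * (60 / interval)
= 20 * (60 / 12)
= 20 * 5.0
= 100.0

100.0 per minute


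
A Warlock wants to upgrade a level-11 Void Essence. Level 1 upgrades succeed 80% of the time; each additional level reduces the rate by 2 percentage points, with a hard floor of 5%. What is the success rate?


raw_rate = 80 - 2 * (11 - 1)
= 80 - 2 * 10
= 80 - 20
= 60
Apply floor: max(60, 5) = 60%

60%


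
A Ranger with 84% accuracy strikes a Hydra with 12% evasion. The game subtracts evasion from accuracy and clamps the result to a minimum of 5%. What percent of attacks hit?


accuracy - evasion = 84 - 12 = 72
Apply floor: max(72, 5) = 72
Hit chance = 72%

72%


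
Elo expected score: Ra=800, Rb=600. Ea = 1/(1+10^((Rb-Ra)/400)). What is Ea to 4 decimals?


Elo expected score: Ea = 1/(1 + 10^((Rb-Ra)/400))
Rb - Ra = 600 - 800 = -200
(Rb-Ra)/400 = -200/400 = -0.5
10^-0.5 = 0.316228
Ea = 1/(1 + 0.316228) = 1/1.316228 = 0.7597

0.7597


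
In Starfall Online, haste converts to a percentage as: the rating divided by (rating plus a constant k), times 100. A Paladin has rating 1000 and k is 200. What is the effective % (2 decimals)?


effective% = rating / (rating + k) * 100
= 1000 / (1000 + 200) * 100
= 1000 / 1200 * 100
= 0.833333 * 100
= 83.33%

83.33%


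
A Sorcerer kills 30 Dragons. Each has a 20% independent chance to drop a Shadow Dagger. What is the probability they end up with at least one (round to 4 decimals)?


P(at least one) = 1 - P(none) = 1 - (1-p)^n
p = 20/100 = 0.2
1 - p = 0.8
(1 - p)^30 = 0.8^30 = 0.001238
P(at least one) = 1 - 0.001238 = 0.9988

0.9988


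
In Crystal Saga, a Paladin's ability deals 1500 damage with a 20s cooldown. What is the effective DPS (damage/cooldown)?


DPS = damage / cooldown
= 1500 / 20
= 75.00

75.00 DPS


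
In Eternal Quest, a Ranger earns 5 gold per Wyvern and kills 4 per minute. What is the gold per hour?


Gold per minute = 5 * 4 = 20
Gold per hour = 20 * 60 = 1200

1200 gold/hour


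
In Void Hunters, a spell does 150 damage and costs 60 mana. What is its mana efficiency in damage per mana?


Efficiency = damage / mana
= 150 / 60
= 2.50

2.50 dmg/mana


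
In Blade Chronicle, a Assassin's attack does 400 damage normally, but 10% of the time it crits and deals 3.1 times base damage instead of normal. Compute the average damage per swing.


E[dmg] = base * (1 + crit_chance * (crit_mult - 1))
cc as decimal = 10/100 = 0.1
cm - 1 = 3.1 - 1 = 2.1
Bonus factor = 0.1 * 2.1 = 0.21
Total multiplier = 1 + 0.21 = 1.21
Expected damage = 400 * 1.21 = 484.00

484.00 damage


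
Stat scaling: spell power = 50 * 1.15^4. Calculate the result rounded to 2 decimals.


value = base * growth^level
= 50 * 1.15^4
= 50 * 1.749006
= 87.45

87.45 spell power


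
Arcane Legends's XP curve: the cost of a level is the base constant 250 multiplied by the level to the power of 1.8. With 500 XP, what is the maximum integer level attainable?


XP = 250 * level^1.8, so level = (XP / 250)^(1/1.8)
= (500 / 250)^(1/1.8)
= 2.0^0.5556
= 1.4697
Floor: level = 1

level 1


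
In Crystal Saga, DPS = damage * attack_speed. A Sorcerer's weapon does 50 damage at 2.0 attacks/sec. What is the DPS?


DPS = damage * attack_speed
= 50 * 2.0
= 100.0

100.0 DPS


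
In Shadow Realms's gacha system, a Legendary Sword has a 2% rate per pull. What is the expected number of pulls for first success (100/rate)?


Expected pulls for a geometric distribution = 1/p = 100 / rate%
= 100 / 2
= 50.0

50.0 pulls


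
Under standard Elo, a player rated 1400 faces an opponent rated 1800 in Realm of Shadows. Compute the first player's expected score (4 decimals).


Elo expected score: Ea = 1/(1 + 10^((Rb-Ra)/400))
Rb - Ra = 1800 - 1400 = 400
(Rb-Ra)/400 = 400/400 = 1.0
10^1.0 = 10.0
Ea = 1/(1 + 10.0) = 1/11.0 = 0.0909

0.0909


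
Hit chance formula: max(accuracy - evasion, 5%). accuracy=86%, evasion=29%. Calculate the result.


accuracy - evasion = 86 - 29 = 57
Apply floor: max(57, 5) = 57
Hit chance = 57%

57%


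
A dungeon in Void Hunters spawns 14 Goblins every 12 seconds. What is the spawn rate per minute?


Spawns per minute = count * (60 / interval)
= 14 * (60 / 12)
= 14 * 5.0
= 70.0

70.0 per minute
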